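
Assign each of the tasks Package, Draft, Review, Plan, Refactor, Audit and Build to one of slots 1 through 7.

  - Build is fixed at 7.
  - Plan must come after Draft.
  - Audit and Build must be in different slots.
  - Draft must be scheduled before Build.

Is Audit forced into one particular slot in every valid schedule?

No

Audit can be 1 (e.g. Package in 1, Refactor in 1, Audit in 1, Draft in 1, Review in 1, Build in 7, Plan in 2) or 2 (e.g. Package=1; Audit=2; Plan=2; Draft=1; Build=7; Review=1; Refactor=1).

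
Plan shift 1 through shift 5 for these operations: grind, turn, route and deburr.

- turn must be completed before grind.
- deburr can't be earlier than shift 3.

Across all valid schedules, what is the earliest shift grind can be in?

shift 2

Precedence pushes grind to at least shift 2.
grind at shift 2 is achievable: route -> shift 1; deburr -> shift 3; turn -> shift 1; grind -> shift 2.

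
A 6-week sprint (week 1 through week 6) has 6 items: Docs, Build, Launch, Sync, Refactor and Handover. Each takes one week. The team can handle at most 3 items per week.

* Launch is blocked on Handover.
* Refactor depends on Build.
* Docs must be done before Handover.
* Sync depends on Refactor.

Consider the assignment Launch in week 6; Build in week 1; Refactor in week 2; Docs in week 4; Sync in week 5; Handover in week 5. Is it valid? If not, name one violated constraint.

Yes, all constraints hold

Refactor depends on Build — holds.
The team can handle at most 3 items per week — holds.
Sync depends on Refactor — holds.
Docs must be done before Handover — holds.
Launch is blocked on Handover — holds.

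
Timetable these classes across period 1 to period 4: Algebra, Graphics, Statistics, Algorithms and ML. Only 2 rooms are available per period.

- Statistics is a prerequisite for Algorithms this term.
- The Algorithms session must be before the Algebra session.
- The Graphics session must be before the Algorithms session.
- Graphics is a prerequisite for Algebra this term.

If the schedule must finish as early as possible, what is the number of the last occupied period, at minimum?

The precedence chain requires at least 3 distinct periods.
With at most 2 per period and 5 classes, at least 3 periods are needed.
3 works (last occupied period: period 3): for example Algorithms=period 2, Algebra=period 3, ML=period 2, Statistics=period 1, Graphics=period 1.

3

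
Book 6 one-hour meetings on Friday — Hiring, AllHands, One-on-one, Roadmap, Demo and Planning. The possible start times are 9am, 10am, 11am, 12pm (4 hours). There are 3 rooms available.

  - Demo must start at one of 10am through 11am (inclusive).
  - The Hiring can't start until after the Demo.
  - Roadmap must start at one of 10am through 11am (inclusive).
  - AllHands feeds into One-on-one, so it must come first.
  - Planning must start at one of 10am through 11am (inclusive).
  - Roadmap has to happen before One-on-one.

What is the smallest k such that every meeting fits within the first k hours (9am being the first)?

3

The precedence chain requires at least 2 distinct hours.
With at most 3 per hour and 6 meetings, at least 2 hours are needed.
Propagating the time windows through the other constraints, Hiring can't land before 11am — that is hour 3 counting from 9am — so the schedule must run through at least 3 hours.
3 works (last occupied hour: 11am): for example Planning in 10am, One-on-one in 11am, Roadmap in 10am, Demo in 10am, AllHands in 9am, Hiring in 11am.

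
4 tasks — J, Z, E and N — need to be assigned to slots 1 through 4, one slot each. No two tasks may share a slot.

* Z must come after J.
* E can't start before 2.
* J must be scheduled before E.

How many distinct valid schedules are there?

8

Splitting on J: it can be 1 (6), 2 (2). Listing each branch's schedules as (Z, E, N):
J=1: (2,3,4) (2,4,3) (3,2,4) (3,4,2) (4,2,3) (4,3,2) — 6.
J=2: (3,4,1) (4,3,1) — 2.
Summing: 6 + 2 = 8.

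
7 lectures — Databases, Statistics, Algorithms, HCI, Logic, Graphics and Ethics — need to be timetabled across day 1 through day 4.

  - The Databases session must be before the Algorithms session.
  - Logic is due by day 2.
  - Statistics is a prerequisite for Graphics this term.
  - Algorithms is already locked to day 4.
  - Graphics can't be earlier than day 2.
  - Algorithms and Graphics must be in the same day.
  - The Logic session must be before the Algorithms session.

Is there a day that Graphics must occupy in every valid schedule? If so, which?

day 4

Graphics is available from day 2; Graphics must be in the same day as Algorithms, which can't be before day 4, so Graphics is at least day 4.
So Graphics is pinned to day 4.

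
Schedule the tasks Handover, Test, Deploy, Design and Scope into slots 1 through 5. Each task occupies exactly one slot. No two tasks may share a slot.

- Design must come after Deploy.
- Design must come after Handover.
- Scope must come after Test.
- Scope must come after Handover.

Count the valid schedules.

Splitting on Handover: it can be 1 (6), 2 (6), 3 (4). Listing each branch's schedules as (Test, Deploy, Design, Scope):
Handover=1: (2,3,4,5) (2,3,5,4) (2,4,5,3) (3,2,4,5) (3,2,5,4) (4,2,3,5) — 6.
Handover=2: (1,3,4,5) (1,3,5,4) (1,4,5,3) (3,1,4,5) (3,1,5,4) (4,1,3,5) — 6.
Handover=3: (1,2,4,5) (1,2,5,4) (2,1,4,5) (2,1,5,4) — 4.
Summing: 6 + 6 + 4 = 16.

16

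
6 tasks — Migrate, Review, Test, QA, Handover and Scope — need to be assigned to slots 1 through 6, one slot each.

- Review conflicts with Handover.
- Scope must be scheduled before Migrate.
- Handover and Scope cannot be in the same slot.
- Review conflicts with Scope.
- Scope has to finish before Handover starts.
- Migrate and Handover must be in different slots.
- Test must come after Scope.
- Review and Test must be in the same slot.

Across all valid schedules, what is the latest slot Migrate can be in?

6

Precedence pushes Migrate to at least 2.
Migrate at 6 is achievable: QA -> 1, Migrate -> 6, Review -> 2, Scope -> 1, Test -> 2, Handover -> 3.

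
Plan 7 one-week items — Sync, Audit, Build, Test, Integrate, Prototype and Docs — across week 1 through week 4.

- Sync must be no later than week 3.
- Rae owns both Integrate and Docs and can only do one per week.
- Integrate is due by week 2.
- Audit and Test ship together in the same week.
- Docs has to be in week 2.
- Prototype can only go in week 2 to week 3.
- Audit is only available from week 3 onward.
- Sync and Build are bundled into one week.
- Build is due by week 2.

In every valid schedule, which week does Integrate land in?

Integrate's window is week 1–week 2.
Docs is fixed at week 2, and Integrate can't share a week with Docs.
So Integrate must be week 1.

week 1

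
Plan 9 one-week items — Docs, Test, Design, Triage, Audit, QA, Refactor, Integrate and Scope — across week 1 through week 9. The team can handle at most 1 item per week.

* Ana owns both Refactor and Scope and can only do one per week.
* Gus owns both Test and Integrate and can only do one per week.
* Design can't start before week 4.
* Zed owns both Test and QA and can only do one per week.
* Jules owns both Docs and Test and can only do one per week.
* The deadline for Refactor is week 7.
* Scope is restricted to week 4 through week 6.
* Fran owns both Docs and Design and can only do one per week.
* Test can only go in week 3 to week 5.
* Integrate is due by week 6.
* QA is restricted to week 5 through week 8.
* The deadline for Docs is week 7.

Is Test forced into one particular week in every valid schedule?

Test can be week 3 (e.g. Integrate in week 1; Triage in week 8; Refactor in week 7; QA in week 5; Audit in week 9; Docs in week 2; Design in week 6; Test in week 3; Scope in week 4) or week 4 (e.g. Scope=week 5, Audit=week 9, Docs=week 2, Design=week 7, Integrate=week 1, Test=week 4, Refactor=week 3, QA=week 6, Triage=week 8).

No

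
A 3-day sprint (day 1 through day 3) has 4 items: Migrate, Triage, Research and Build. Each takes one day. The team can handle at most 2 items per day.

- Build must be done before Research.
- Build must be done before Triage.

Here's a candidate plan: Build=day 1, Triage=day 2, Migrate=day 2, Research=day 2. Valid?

Invalid. The team can handle at most 2 items per day.

The team can handle at most 2 items per day — violated.
Build must be done before Triage — holds.
Build must be done before Research — holds.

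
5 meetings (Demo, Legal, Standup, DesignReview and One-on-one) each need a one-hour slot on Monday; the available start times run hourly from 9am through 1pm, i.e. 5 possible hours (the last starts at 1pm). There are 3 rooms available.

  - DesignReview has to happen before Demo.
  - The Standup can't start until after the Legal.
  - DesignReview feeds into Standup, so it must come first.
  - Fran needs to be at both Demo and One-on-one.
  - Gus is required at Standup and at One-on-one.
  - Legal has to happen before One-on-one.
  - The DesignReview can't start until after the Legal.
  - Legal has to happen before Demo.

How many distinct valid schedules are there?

43

Splitting on Demo: it can be 11am (7), 12pm (15), 1pm (21). Listing each branch's schedules as (Legal, Standup, DesignReview, One-on-one):
Demo=11am: (9am,11am,10am,10am) (9am,11am,10am,12pm) (9am,11am,10am,1pm) (9am,12pm,10am,10am) (9am,12pm,10am,1pm) (9am,1pm,10am,10am) (9am,1pm,10am,12pm) — 7.
Demo=12pm: (9am,11am,10am,10am) (9am,11am,10am,1pm) (9am,12pm,10am,10am) (9am,12pm,10am,11am) (9am,12pm,10am,1pm) (9am,12pm,11am,10am) (9am,12pm,11am,11am) (9am,12pm,11am,1pm) (9am,1pm,10am,10am) (9am,1pm,10am,11am) (9am,1pm,11am,10am) (9am,1pm,11am,11am) (10am,12pm,11am,11am) (10am,12pm,11am,1pm) (10am,1pm,11am,11am) — 15.
Demo=1pm: (9am,11am,10am,10am) (9am,11am,10am,12pm) (9am,12pm,10am,10am) (9am,12pm,10am,11am) (9am,12pm,11am,10am) (9am,12pm,11am,11am) (9am,1pm,10am,10am) (9am,1pm,10am,11am) (9am,1pm,10am,12pm) (9am,1pm,11am,10am) (9am,1pm,11am,11am) (9am,1pm,11am,12pm) (9am,1pm,12pm,10am) (9am,1pm,12pm,11am) (9am,1pm,12pm,12pm) (10am,12pm,11am,11am) (10am,1pm,11am,11am) (10am,1pm,11am,12pm) (10am,1pm,12pm,11am) (10am,1pm,12pm,12pm) (11am,1pm,12pm,12pm) — 21.
Summing: 7 + 15 + 21 = 43.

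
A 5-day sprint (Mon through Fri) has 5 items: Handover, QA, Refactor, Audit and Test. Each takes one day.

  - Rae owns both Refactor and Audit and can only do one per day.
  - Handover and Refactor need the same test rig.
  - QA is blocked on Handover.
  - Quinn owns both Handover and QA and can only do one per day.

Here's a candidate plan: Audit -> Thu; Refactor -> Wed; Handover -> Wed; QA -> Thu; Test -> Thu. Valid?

No — it violates: Handover and Refactor need the same test rig

Handover and Refactor need the same test rig — violated.
QA is blocked on Handover — holds.
Rae owns both Refactor and Audit and can only do one per day — holds.
Quinn owns both Handover and QA and can only do one per day — holds.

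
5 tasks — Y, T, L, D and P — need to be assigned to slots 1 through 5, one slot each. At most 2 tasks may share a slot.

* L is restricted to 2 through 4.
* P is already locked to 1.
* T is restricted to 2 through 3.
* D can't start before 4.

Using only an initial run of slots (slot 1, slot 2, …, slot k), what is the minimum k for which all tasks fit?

4 slots

With at most 2 per slot and 5 tasks, at least 3 slots are needed.
D can't be placed before 4, so the schedule must run through at least slot 4.
4 works (last occupied slot: 4): for example P=1, D=4, Y=1, L=2, T=2.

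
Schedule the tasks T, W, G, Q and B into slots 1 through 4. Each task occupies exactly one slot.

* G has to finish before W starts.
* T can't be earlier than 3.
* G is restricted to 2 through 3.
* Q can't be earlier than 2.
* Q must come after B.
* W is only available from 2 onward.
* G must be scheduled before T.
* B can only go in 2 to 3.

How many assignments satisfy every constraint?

Splitting on T: it can be 3 (6), 4 (9). Listing each branch's schedules as (W, G, Q, B):
T=3: (3,2,3,2) (3,2,4,2) (3,2,4,3) (4,2,3,2) (4,2,4,2) (4,2,4,3) — 6.
T=4: (3,2,3,2) (3,2,4,2) (3,2,4,3) (4,2,3,2) (4,2,4,2) (4,2,4,3) (4,3,3,2) (4,3,4,2) (4,3,4,3) — 9.
Summing: 6 + 9 = 15.

15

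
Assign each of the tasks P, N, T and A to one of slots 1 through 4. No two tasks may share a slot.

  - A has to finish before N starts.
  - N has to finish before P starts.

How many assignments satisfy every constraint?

4

Enumerating: T=4; P=3; N=2; A=1 | T in 3, N in 2, P in 4, A in 1 | P=4, A=1, N=3, T=2 | N in 3; T in 1; A in 2; P in 4.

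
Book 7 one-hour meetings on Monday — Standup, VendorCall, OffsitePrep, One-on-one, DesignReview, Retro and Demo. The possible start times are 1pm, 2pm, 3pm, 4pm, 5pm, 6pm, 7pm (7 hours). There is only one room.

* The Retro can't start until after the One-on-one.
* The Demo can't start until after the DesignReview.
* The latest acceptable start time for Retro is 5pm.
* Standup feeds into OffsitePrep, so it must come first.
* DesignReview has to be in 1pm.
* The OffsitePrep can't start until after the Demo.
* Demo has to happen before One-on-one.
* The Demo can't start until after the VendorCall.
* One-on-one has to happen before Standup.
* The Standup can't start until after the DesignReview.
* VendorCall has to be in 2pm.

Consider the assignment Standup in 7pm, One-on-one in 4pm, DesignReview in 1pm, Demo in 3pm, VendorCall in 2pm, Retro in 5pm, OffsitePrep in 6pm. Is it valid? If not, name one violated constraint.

No — it violates: Standup feeds into OffsitePrep, so it must come first

DesignReview has to be in 1pm — holds.
Demo has to happen before One-on-one — holds.
Standup feeds into OffsitePrep, so it must come first — violated.
The Demo can't start until after the DesignReview — holds.
The latest acceptable start time for Retro is 5pm — holds.
The Standup can't start until after the DesignReview — holds.
The OffsitePrep can't start until after the Demo — holds.
There is only one room — holds.
The Demo can't start until after the VendorCall — holds.
One-on-one has to happen before Standup — holds.
The Retro can't start until after the One-on-one — holds.
VendorCall has to be in 2pm — holds.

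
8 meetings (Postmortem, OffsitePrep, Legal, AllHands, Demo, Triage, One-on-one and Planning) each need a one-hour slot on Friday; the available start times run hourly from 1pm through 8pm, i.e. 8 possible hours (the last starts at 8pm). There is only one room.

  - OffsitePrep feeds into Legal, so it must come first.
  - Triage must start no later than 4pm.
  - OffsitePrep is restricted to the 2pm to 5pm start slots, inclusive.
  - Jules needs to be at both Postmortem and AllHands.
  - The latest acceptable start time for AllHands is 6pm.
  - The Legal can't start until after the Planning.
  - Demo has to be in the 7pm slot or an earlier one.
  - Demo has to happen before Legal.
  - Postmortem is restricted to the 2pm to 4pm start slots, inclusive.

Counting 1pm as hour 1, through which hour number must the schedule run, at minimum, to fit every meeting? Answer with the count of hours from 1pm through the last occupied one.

8 hours

The precedence chain requires at least 2 distinct hours.
With at most 1 per hour and 8 meetings, at least 8 hours are needed.
Propagating the time windows through the other constraints, Legal can't land before 3pm — that is hour 3 counting from 1pm — so the schedule must run through at least 3 hours.
8 works (last occupied hour: 8pm): for example OffsitePrep=3pm; Demo=5pm; Planning=6pm; One-on-one=8pm; Legal=7pm; Postmortem=2pm; Triage=1pm; AllHands=4pm.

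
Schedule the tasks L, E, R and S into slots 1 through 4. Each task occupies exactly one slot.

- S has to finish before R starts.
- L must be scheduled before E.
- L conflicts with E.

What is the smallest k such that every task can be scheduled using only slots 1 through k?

2 slots

The precedence chain requires at least 2 distinct slots.
2 works (last occupied slot: 2): for example E -> 2, L -> 1, S -> 1, R -> 2.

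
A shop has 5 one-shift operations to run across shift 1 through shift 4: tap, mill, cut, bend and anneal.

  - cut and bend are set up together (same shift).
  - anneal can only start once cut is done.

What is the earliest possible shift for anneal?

shift 2

Precedence pushes anneal to at least shift 2.
anneal at shift 2 is achievable: mill in shift 1, tap in shift 1, bend in shift 1, anneal in shift 2, cut in shift 1.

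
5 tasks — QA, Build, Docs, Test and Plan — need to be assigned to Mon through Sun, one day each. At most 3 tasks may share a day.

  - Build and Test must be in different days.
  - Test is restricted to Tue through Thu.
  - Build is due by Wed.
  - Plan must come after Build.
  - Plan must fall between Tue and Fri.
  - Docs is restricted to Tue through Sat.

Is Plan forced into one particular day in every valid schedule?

Plan can be Tue (e.g. Build in Mon; Plan in Tue; QA in Mon; Docs in Tue; Test in Tue) or Wed (e.g. Docs -> Tue, QA -> Mon, Build -> Mon, Test -> Tue, Plan -> Wed).

No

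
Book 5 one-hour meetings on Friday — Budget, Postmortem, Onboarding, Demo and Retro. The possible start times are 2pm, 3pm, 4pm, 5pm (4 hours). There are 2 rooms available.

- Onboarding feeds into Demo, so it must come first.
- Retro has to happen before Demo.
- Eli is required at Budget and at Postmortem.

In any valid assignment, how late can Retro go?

4pm

Downstream work caps Retro at 4pm.
Retro at 4pm is achievable: Postmortem -> 3pm; Budget -> 2pm; Demo -> 5pm; Onboarding -> 2pm; Retro -> 4pm.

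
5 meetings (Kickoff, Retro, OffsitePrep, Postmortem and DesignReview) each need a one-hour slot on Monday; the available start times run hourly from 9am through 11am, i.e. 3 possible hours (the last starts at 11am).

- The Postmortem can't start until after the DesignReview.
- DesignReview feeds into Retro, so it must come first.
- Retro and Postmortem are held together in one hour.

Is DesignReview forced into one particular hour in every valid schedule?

No

DesignReview can be 9am (e.g. Kickoff=9am; OffsitePrep=9am; Postmortem=10am; DesignReview=9am; Retro=10am) or 10am (e.g. Postmortem=11am, Retro=11am, DesignReview=10am, OffsitePrep=9am, Kickoff=9am).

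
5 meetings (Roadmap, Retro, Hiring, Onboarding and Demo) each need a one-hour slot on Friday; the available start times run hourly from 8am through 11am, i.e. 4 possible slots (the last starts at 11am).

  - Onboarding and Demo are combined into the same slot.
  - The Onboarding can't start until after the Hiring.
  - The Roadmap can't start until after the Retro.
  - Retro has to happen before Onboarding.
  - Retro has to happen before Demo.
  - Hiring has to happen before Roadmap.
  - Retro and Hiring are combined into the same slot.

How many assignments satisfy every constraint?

Splitting on Roadmap: it can be 9am (3), 10am (5), 11am (6). Listing each branch's schedules as (Retro, Hiring, Onboarding, Demo):
Roadmap=9am: (8am,8am,9am,9am) (8am,8am,10am,10am) (8am,8am,11am,11am) — 3.
Roadmap=10am: (8am,8am,9am,9am) (8am,8am,10am,10am) (8am,8am,11am,11am) (9am,9am,10am,10am) (9am,9am,11am,11am) — 5.
Roadmap=11am: (8am,8am,9am,9am) (8am,8am,10am,10am) (8am,8am,11am,11am) (9am,9am,10am,10am) (9am,9am,11am,11am) (10am,10am,11am,11am) — 6.
Summing: 3 + 5 + 6 = 14.

14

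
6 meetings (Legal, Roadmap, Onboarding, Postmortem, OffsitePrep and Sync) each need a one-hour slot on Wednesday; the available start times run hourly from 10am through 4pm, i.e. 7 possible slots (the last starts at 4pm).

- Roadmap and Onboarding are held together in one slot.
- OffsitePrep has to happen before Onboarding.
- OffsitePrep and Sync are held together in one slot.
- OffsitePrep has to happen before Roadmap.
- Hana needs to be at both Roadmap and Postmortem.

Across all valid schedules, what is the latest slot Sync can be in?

3pm

Sync must be in the same slot as OffsitePrep, which can't be after 3pm, so Sync is at most 3pm.
Sync at 3pm is achievable: Postmortem -> 10am; Legal -> 10am; Roadmap -> 4pm; OffsitePrep -> 3pm; Sync -> 3pm; Onboarding -> 4pm.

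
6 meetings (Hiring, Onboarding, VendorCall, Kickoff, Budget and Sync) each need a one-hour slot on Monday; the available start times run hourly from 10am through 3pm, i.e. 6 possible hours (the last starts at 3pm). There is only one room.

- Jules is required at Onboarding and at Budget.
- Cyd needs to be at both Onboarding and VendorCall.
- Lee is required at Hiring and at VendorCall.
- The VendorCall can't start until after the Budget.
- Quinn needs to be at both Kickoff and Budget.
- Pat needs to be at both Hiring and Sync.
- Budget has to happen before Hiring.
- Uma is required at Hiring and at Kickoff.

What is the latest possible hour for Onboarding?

3pm

Onboarding at 3pm is achievable: VendorCall in 12pm, Hiring in 11am, Budget in 10am, Kickoff in 1pm, Onboarding in 3pm, Sync in 2pm.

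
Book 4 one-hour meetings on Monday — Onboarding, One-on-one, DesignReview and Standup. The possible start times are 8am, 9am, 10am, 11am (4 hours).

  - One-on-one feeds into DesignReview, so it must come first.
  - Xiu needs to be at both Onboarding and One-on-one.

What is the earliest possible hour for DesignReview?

Precedence pushes DesignReview to at least 9am.
DesignReview at 9am is achievable: Standup in 8am, DesignReview in 9am, One-on-one in 8am, Onboarding in 9am.

9am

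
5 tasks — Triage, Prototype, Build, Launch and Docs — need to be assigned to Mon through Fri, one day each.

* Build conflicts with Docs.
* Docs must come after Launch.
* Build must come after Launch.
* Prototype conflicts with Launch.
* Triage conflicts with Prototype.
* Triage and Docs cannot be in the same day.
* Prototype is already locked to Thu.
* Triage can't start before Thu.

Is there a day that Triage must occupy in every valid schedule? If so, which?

Triage's window is Thu–Fri.
Prototype is fixed at Thu, and Triage can't share a day with Prototype.
So Triage must be Fri.

Fri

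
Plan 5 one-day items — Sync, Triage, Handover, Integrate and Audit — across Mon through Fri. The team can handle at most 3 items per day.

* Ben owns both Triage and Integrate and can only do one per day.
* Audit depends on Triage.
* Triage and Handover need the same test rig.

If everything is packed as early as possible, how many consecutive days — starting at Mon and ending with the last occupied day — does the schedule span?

2

The precedence chain requires at least 2 distinct days.
With at most 3 per day and 5 tasks, at least 2 days are needed.
2 works (last occupied day: Tue): for example Triage -> Mon; Handover -> Tue; Integrate -> Tue; Audit -> Tue; Sync -> Mon.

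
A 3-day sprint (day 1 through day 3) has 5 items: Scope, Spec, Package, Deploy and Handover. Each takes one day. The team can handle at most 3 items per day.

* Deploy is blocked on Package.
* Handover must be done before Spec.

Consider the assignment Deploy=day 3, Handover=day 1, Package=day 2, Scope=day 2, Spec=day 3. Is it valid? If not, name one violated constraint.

Yes, all constraints hold

Handover must be done before Spec — holds.
The team can handle at most 3 items per day — holds.
Deploy is blocked on Package — holds.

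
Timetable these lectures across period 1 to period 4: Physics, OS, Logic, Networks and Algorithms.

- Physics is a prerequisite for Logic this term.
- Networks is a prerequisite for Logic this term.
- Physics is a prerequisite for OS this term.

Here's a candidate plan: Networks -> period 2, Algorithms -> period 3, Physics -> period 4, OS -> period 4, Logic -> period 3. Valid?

Invalid. Physics is a prerequisite for Logic this term.

Physics is a prerequisite for Logic this term — violated.
Physics is a prerequisite for OS this term — violated.
Networks is a prerequisite for Logic this term — holds.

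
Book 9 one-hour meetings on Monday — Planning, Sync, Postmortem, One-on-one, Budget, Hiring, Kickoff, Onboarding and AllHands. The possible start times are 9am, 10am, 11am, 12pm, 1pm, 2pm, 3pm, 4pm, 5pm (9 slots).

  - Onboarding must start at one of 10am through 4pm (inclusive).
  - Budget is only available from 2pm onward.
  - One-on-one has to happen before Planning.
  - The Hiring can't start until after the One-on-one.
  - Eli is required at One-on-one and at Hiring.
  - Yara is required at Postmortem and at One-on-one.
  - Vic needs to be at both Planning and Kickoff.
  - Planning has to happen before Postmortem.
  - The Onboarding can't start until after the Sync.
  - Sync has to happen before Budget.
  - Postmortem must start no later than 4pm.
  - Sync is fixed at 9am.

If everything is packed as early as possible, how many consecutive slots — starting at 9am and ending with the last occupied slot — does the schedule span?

The precedence chain requires at least 3 distinct slots.
Budget can't be placed before 2pm — that is slot 6 counting from 9am — so the schedule must run through at least 6 slots.
6 works (last occupied slot: 2pm): for example Postmortem in 11am; Budget in 2pm; Planning in 10am; Onboarding in 10am; Sync in 9am; Hiring in 10am; Kickoff in 9am; AllHands in 9am; One-on-one in 9am.

6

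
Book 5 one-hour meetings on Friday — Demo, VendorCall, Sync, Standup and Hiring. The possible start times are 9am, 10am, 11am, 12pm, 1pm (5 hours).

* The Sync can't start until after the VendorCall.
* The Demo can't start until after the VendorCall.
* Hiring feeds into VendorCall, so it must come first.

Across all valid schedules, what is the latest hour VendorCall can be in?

12pm

Precedence pushes VendorCall to at least 10am; downstream work caps VendorCall at 12pm.
VendorCall at 12pm is achievable: VendorCall in 12pm; Sync in 1pm; Demo in 1pm; Hiring in 9am; Standup in 9am.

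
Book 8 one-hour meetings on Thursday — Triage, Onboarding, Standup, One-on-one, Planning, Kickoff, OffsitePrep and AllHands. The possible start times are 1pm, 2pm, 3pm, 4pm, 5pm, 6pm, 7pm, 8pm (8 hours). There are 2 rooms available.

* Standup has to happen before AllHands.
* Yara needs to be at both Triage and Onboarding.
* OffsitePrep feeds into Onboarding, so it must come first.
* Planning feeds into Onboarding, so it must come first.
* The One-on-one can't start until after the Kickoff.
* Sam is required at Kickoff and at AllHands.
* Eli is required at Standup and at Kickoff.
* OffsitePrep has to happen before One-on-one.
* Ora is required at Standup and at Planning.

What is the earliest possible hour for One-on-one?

Precedence pushes One-on-one to at least 2pm.
One-on-one at 2pm is achievable: Onboarding=3pm; Standup=3pm; Kickoff=1pm; One-on-one=2pm; Planning=2pm; OffsitePrep=1pm; Triage=4pm; AllHands=4pm.

2pm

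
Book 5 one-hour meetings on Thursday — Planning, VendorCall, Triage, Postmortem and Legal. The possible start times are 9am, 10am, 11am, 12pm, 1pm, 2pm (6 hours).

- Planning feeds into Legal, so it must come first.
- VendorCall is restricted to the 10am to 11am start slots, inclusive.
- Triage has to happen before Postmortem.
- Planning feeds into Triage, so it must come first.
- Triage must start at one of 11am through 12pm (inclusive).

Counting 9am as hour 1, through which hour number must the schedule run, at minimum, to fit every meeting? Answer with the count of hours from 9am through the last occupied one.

4

The precedence chain requires at least 3 distinct hours.
Propagating the time windows through the other constraints, Postmortem can't land before 12pm — that is hour 4 counting from 9am — so the schedule must run through at least 4 hours.
4 works (last occupied hour: 12pm): for example VendorCall in 10am, Postmortem in 12pm, Planning in 9am, Triage in 11am, Legal in 10am.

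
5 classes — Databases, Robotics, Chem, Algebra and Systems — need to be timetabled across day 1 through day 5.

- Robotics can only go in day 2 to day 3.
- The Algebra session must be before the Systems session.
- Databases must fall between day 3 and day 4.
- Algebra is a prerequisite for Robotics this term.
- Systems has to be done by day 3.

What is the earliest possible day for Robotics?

day 2

Robotics is available from day 2; Robotics's own window allows nothing later than day 3.
Robotics at day 2 is achievable: Systems in day 2, Chem in day 1, Robotics in day 2, Algebra in day 1, Databases in day 3.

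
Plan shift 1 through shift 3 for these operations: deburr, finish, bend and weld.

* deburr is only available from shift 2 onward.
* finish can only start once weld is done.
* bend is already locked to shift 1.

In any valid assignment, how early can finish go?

Precedence pushes finish to at least shift 2.
finish at shift 2 is achievable: bend -> shift 1; weld -> shift 1; finish -> shift 2; deburr -> shift 2.

shift 2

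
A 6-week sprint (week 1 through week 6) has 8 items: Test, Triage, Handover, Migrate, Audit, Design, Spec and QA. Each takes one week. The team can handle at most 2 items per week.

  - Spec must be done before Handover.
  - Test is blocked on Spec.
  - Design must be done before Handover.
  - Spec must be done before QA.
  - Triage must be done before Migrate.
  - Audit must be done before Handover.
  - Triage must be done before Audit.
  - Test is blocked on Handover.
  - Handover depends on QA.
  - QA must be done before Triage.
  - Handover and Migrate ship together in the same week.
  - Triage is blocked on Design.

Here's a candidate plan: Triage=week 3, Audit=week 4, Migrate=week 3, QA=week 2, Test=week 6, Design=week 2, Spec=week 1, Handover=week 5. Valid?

Handover depends on QA — holds.
Handover and Migrate ship together in the same week — violated.
Triage must be done before Audit — holds.
Spec must be done before Handover — holds.
Test is blocked on Spec — holds.
QA must be done before Triage — holds.
Spec must be done before QA — holds.
Triage must be done before Migrate — violated.
The team can handle at most 2 items per week — holds.
Audit must be done before Handover — holds.
Test is blocked on Handover — holds.
Triage is blocked on Design — holds.
Design must be done before Handover — holds.

No. Handover and Migrate ship together in the same week is not satisfied.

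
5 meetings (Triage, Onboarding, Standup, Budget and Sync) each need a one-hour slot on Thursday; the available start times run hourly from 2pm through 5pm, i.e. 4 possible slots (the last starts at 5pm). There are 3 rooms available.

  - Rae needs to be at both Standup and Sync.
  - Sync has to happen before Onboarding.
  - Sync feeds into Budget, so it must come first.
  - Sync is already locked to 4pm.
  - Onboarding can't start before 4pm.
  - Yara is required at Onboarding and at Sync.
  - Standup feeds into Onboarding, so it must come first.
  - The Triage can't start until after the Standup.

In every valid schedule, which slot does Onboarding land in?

5pm

Onboarding's window is 4pm–5pm.
Sync is fixed at 4pm, and Onboarding can't share a slot with Sync.
So Onboarding must be 5pm.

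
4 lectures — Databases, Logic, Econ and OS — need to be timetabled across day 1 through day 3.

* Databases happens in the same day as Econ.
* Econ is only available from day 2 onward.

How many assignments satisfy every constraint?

Splitting on Databases: it can be day 2 (9), day 3 (9). Listing each branch's schedules as (Logic, Econ, OS) by day number:
Databases=day 2: (1,2,1) (1,2,2) (1,2,3) (2,2,1) (2,2,2) (2,2,3) (3,2,1) (3,2,2) (3,2,3) — 9.
Databases=day 3: (1,3,1) (1,3,2) (1,3,3) (2,3,1) (2,3,2) (2,3,3) (3,3,1) (3,3,2) (3,3,3) — 9.
Summing: 9 + 9 = 18.

18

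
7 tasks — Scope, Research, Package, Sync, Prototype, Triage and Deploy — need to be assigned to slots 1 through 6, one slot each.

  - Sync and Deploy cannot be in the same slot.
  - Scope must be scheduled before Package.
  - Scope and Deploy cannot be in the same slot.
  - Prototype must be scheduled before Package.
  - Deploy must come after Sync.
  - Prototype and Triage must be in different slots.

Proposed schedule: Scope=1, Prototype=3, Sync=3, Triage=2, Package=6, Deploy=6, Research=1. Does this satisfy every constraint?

Sync and Deploy cannot be in the same slot — holds.
Scope and Deploy cannot be in the same slot — holds.
Scope must be scheduled before Package — holds.
Prototype and Triage must be in different slots — holds.
Deploy must come after Sync — holds.
Prototype must be scheduled before Package — holds.

Yes, all constraints hold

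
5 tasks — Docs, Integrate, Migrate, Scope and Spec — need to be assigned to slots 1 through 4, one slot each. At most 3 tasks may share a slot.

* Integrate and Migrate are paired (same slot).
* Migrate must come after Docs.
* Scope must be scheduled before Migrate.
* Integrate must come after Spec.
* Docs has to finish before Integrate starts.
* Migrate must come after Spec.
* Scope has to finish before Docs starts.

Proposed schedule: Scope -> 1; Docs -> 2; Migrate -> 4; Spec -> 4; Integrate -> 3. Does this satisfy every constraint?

Scope must be scheduled before Migrate — holds.
Integrate must come after Spec — violated.
Migrate must come after Docs — holds.
Integrate and Migrate are paired (same slot) — violated.
Docs has to finish before Integrate starts — holds.
Migrate must come after Spec — violated.
Scope has to finish before Docs starts — holds.
At most 3 tasks may share a slot — holds.

Invalid. Integrate must come after Spec.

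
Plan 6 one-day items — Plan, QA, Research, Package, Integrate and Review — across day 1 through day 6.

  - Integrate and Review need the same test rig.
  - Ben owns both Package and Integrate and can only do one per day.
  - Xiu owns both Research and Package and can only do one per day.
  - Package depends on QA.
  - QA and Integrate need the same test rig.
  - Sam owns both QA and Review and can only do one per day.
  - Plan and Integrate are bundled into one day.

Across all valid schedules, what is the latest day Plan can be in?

day 6

Plan at day 6 is achievable: Research in day 1; Integrate in day 6; QA in day 1; Review in day 2; Package in day 2; Plan in day 6.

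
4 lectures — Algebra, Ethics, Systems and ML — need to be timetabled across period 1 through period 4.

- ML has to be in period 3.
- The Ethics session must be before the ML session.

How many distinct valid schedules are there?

Splitting on Algebra: it can be period 1 (8), period 2 (8), period 3 (8), period 4 (8). Listing each branch's schedules as (Ethics, Systems, ML) by period number:
Algebra=period 1: (1,1,3) (1,2,3) (1,3,3) (1,4,3) (2,1,3) (2,2,3) (2,3,3) (2,4,3) — 8.
Algebra=period 2: (1,1,3) (1,2,3) (1,3,3) (1,4,3) (2,1,3) (2,2,3) (2,3,3) (2,4,3) — 8.
Algebra=period 3: (1,1,3) (1,2,3) (1,3,3) (1,4,3) (2,1,3) (2,2,3) (2,3,3) (2,4,3) — 8.
Algebra=period 4: (1,1,3) (1,2,3) (1,3,3) (1,4,3) (2,1,3) (2,2,3) (2,3,3) (2,4,3) — 8.
Summing: 8 + 8 + 8 + 8 = 32.

32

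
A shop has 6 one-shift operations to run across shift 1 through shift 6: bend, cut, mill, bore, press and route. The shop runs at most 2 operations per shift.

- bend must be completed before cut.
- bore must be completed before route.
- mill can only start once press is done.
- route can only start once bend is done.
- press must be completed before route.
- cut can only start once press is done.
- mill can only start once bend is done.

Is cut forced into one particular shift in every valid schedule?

cut can be shift 2 (e.g. bore=shift 2; bend=shift 1; route=shift 3; cut=shift 2; mill=shift 3; press=shift 1) or shift 3 (e.g. bend in shift 1, press in shift 1, bore in shift 2, route in shift 3, mill in shift 2, cut in shift 3).

No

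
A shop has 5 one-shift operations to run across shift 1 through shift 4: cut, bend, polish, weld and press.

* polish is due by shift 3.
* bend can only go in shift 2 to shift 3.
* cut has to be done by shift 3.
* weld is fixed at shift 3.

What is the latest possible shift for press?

shift 4

press at shift 4 is achievable: bend=shift 2, weld=shift 3, cut=shift 1, polish=shift 1, press=shift 4.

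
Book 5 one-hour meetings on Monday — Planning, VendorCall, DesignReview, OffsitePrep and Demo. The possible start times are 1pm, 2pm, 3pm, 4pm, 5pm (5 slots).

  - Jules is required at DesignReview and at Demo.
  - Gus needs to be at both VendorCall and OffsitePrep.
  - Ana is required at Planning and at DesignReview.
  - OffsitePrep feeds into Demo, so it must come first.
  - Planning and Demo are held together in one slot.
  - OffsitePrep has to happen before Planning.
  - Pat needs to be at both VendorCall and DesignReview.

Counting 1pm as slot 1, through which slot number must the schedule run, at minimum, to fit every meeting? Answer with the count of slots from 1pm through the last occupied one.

2

The precedence chain requires at least 2 distinct slots.
2 works (last occupied slot: 2pm): for example DesignReview -> 1pm; Demo -> 2pm; VendorCall -> 2pm; Planning -> 2pm; OffsitePrep -> 1pm.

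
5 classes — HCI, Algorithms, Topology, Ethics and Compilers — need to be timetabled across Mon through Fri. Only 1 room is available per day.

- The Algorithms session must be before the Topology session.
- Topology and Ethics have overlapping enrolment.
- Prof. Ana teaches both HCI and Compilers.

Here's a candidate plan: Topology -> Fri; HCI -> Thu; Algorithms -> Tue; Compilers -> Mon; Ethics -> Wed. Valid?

Yes

Prof. Ana teaches both HCI and Compilers — holds.
Only 1 room is available per day — holds.
The Algorithms session must be before the Topology session — holds.
Topology and Ethics have overlapping enrolment — holds.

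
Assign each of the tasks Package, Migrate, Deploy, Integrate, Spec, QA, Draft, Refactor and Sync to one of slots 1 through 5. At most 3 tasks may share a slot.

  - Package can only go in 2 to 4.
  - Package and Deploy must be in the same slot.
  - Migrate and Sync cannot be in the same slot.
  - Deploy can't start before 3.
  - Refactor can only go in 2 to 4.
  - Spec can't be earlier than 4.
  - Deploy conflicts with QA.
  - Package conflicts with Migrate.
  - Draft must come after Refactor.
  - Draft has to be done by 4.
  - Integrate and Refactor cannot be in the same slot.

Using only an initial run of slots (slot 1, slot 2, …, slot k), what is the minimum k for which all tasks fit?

The precedence chain requires at least 2 distinct slots.
With at most 3 per slot and 9 tasks, at least 3 slots are needed.
Spec can't be placed before 4, so the schedule must run through at least slot 4.
4 works (last occupied slot: 4): for example QA=1; Spec=4; Draft=3; Refactor=2; Sync=2; Integrate=1; Package=3; Migrate=1; Deploy=3.

4 slots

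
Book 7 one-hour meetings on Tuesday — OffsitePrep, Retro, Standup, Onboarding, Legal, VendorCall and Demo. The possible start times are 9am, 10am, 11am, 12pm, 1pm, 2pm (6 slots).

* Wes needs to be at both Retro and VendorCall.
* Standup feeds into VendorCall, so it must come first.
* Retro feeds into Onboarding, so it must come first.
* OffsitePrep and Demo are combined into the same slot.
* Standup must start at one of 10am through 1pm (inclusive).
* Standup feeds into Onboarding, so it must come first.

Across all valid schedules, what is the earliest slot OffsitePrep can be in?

9am

OffsitePrep at 9am is achievable: Retro -> 9am; OffsitePrep -> 9am; Demo -> 9am; Standup -> 10am; VendorCall -> 11am; Legal -> 9am; Onboarding -> 11am.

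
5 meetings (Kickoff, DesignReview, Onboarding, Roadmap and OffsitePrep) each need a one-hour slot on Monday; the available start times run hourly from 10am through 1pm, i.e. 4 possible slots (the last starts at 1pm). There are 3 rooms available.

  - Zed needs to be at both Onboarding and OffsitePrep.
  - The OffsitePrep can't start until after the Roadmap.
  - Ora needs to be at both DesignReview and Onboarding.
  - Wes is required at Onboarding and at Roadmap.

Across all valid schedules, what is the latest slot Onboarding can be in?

Onboarding at 1pm is achievable: DesignReview in 10am, Kickoff in 10am, Roadmap in 10am, OffsitePrep in 11am, Onboarding in 1pm.

1pm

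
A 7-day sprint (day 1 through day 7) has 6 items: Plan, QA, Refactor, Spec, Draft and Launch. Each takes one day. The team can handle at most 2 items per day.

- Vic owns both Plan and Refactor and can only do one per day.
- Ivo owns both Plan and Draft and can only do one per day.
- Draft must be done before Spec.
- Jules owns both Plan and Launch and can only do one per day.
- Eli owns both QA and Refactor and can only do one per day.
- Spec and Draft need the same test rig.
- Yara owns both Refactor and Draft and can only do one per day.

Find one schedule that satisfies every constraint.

Refactor=day 3; Spec=day 2; Launch=day 3; Plan=day 2; Draft=day 1; QA=day 1

Checking: Draft(day 1) before Spec(day 2); Spec(day 2) != Draft(day 1); Refactor(day 3) != Draft(day 1); Plan(day 2) != Launch(day 3); Plan(day 2) != Draft(day 1); Plan(day 2) != Refactor(day 3); QA(day 1) != Refactor(day 3); max 2 per day (cap 2).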